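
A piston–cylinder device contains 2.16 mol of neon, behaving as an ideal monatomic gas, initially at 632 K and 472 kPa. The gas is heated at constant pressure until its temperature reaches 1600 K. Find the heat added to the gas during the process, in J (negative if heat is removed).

43500 J

V₁ = nRT₁/P₁ = 2.16×8.314×632/472 = 24.0 L.
Isobaric: P stays 472 kPa; V/T = const ⇒ T₂ = 1600 K, V₂ = 60.9 L.
W = PΔV = 472×(60.9−24.0) kPa·L = 17400 J.
ΔU = nCvΔT = 2.16×12.5×(1600−632) = 26100 J.
Q = ΔU + W = nCpΔT = 43500 J.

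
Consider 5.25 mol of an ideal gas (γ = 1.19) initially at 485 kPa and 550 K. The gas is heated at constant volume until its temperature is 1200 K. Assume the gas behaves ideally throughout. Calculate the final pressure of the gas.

1060 kPa

V₁ = nRT₁/P₁ = 5.25×8.314×550/485 = 49.5 L.
Isochoric: V stays 49.5 L; P/T = const ⇒ T₂ = 1200 K, P₂ = 1060 kPa.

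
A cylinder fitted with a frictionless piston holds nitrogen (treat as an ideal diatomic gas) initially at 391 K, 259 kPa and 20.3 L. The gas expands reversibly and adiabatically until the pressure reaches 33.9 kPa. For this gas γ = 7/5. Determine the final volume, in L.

86.8 L

Adiabatic: T₂/T₁ = (P₂/P₁)^((γ−1)/γ) ⇒ T₂ = 391×(0.131)^0.286 = 219 K; V₂ = 86.8 L.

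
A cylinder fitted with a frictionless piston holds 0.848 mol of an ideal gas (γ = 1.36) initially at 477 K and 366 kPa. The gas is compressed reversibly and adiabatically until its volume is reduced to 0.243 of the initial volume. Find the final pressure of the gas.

2510 kPa

V₁ = nRT₁/P₁ = 0.848×8.314×477/366 = 9.19 L.
Adiabatic: TV^(γ−1) = const ⇒ T₂ = 477×(4.12)^0.360 = 794 K; PV^γ = const ⇒ P₂ = 2510 kPa.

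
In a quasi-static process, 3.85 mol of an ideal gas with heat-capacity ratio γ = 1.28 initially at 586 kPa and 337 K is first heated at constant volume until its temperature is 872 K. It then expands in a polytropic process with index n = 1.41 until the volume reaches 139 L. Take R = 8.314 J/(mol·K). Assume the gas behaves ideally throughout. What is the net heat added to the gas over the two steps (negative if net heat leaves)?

V₁ = nRT₁/P₁ = 3.85×8.314×337/586 = 18.4 L.
Step 1 — Isochoric: V stays 18.4 L; P/T = const ⇒ T₂ = 872 K, P₂ = 1520 kPa.
W = 0 (no volume change).
ΔU = nCvΔT = 3.85×29.7×(872−337) = 61200 J.
Q = ΔU = 61200 J.
State after step 1: P = 1520 kPa, V = 18.4 L, T = 872 K.
Step 2 — Polytropic n=1.41: T₂ = T₁(V₁/V₂)^(n−1) = 872×(0.132)^0.41 = 381 K; P₂ = P₁(V₁/V₂)^n = 87.7 kPa.
W = (P₁V₁−P₂V₂)/(n−1) = (1520×18.4−87.7×139)/0.41 = 38400 J.
ΔU = nCvΔT = 3.85×29.7×(381−872) = -56200 J.
Q = ΔU + W = -17800 J.
Net over both steps: W = 38400 J, Q = 43400 J, ΔU = 4990 J.

43400 J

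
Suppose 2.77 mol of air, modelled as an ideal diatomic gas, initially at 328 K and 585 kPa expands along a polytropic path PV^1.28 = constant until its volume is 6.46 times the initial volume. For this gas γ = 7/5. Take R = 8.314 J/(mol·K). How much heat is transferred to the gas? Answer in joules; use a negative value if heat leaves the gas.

3290 J

V₁ = nRT₁/P₁ = 2.77×8.314×328/585 = 12.9 L.
Polytropic n=1.28: T₂ = T₁(V₁/V₂)^(n−1) = 328×(0.155)^0.28 = 195 K; P₂ = P₁(V₁/V₂)^n = 53.7 kPa.
W = (P₁V₁−P₂V₂)/(n−1) = (585×12.9−53.7×83.4)/0.28 = 11000 J.
ΔU = nCvΔT = 2.77×20.8×(195−328) = -7680 J.
Q = ΔU + W = 3290 J.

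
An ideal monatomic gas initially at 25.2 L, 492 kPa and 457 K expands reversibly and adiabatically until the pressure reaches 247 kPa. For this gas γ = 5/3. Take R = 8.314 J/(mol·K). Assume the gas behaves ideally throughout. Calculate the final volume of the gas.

Adiabatic: T₂/T₁ = (P₂/P₁)^((γ−1)/γ) ⇒ T₂ = 457×(0.502)^0.400 = 347 K; V₂ = 38.1 L.

38.1 L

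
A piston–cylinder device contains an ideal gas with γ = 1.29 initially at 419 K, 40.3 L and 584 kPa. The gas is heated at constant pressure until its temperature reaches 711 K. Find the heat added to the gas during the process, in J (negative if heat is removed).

73000 J

n = P₁V₁/(RT₁) = 584×40.3/(8.314×419) = 6.76 mol.
Isobaric: P stays 584 kPa; V/T = const ⇒ T₂ = 711 K, V₂ = 68.4 L.
W = PΔV = 584×(68.4−40.3) kPa·L = 16400 J.
ΔU = nCvΔT = 6.76×28.7×(711−419) = 56600 J.
Q = ΔU + W = nCpΔT = 73000 J.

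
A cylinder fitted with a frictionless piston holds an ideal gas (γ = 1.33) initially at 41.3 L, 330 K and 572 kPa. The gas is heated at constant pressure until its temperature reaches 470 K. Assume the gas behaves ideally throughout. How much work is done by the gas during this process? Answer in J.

10000 J

n = P₁V₁/(RT₁) = 572×41.3/(8.314×330) = 8.61 mol.
Isobaric: P stays 572 kPa; V/T = const ⇒ T₂ = 470 K, V₂ = 58.8 L.
W = PΔV = 572×(58.8−41.3) kPa·L = 10000 J.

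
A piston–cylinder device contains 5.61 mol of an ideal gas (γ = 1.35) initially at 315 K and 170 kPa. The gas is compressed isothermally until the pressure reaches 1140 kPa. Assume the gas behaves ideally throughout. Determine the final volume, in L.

V₁ = nRT₁/P₁ = 5.61×8.314×315/170 = 86.4 L.
Isothermal: T stays 315 K; PV = const ⇒ V₂ = 12.9 L, P₂ = 1140 kPa.

12.9 L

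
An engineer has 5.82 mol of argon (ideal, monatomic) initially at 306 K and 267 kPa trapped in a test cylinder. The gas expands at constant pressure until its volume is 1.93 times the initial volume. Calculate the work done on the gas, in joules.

-13800 J

V₁ = nRT₁/P₁ = 5.82×8.314×306/267 = 55.5 L.
Isobaric: P stays 267 kPa; V/T = const ⇒ T₂ = 591 K, V₂ = 107 L.
W = PΔV = 267×(107−55.5) kPa·L = 13800 J.
Work done on the gas = −W_by = -13800 J.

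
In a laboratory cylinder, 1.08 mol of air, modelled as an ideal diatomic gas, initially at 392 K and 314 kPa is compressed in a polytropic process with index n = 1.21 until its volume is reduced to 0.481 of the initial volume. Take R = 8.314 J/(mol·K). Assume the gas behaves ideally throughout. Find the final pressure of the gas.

V₁ = nRT₁/P₁ = 1.08×8.314×392/314 = 11.2 L.
Polytropic n=1.21: T₂ = T₁(V₁/V₂)^(n−1) = 392×(2.08)^0.21 = 457 K; P₂ = P₁(V₁/V₂)^n = 761 kPa.

761 kPa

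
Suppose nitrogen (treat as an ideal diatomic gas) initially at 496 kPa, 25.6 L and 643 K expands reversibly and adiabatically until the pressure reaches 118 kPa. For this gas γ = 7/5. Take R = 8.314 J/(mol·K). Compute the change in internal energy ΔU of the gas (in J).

n = P₁V₁/(RT₁) = 496×25.6/(8.314×643) = 2.38 mol.
Adiabatic: T₂/T₁ = (P₂/P₁)^((γ−1)/γ) ⇒ T₂ = 643×(0.238)^0.286 = 427 K; V₂ = 71.4 L.
For an ideal gas ΔU = nCvΔT with Cv = (5/2)R = 20.8 J/(mol·K).
ΔU = 2.38×20.8×(427−643) = -10700 J.

-10700 J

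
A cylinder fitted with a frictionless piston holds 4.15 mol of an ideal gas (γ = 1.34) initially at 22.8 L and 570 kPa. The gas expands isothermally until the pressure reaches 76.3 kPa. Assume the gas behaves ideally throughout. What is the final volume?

T₁ = P₁V₁/(nR) = 570×22.8/(4.15×8.314) = 377 K.
Isothermal: T stays 377 K; PV = const ⇒ V₂ = 170 L, P₂ = 76.3 kPa.

170 L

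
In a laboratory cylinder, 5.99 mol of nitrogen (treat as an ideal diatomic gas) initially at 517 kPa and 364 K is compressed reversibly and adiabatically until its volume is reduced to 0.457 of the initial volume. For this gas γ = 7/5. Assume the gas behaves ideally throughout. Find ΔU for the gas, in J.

16700 J

V₁ = nRT₁/P₁ = 5.99×8.314×364/517 = 35.1 L.
Adiabatic: TV^(γ−1) = const ⇒ T₂ = 364×(2.19)^0.400 = 498 K; PV^γ = const ⇒ P₂ = 1550 kPa.
For an ideal gas ΔU = nCvΔT with Cv = (5/2)R = 20.8 J/(mol·K).
ΔU = 5.99×20.8×(498−364) = 16700 J.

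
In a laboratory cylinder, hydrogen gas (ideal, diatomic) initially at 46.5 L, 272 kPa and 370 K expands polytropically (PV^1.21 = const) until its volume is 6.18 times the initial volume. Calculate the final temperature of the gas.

Polytropic n=1.21: T₂ = T₁(V₁/V₂)^(n−1) = 370×(0.162)^0.21 = 252 K; P₂ = P₁(V₁/V₂)^n = 30.0 kPa.

252 K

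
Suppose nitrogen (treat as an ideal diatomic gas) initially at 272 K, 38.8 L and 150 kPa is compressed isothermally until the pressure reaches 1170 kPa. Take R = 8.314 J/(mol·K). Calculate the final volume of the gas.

4.97 L

Isothermal: T stays 272 K; PV = const ⇒ V₂ = 4.97 L, P₂ = 1170 kPa.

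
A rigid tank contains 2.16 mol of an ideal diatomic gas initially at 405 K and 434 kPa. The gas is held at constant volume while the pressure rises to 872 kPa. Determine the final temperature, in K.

814 K

V₁ = nRT₁/P₁ = 2.16×8.314×405/434 = 16.8 L.
Isochoric: V stays 16.8 L; P/T = const ⇒ T₂ = 814 K, P₂ = 872 kPa.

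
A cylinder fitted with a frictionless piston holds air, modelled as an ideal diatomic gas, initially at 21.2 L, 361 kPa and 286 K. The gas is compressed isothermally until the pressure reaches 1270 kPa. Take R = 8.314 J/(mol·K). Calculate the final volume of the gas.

6.03 L

Isothermal: T stays 286 K; PV = const ⇒ V₂ = 6.03 L, P₂ = 1270 kPa.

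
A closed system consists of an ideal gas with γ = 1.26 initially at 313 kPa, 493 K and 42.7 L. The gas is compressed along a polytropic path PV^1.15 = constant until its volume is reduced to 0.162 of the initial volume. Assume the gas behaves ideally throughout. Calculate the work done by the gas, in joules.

n = P₁V₁/(RT₁) = 313×42.7/(8.314×493) = 3.26 mol.
Polytropic n=1.15: T₂ = T₁(V₁/V₂)^(n−1) = 493×(6.17)^0.15 = 648 K; P₂ = P₁(V₁/V₂)^n = 2540 kPa.
W = (P₁V₁−P₂V₂)/(n−1) = (313×42.7−2540×6.92)/0.15 = -28000 J.

-28000 J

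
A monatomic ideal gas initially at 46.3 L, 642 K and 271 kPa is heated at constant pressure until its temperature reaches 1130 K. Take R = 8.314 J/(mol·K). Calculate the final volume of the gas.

81.5 L

Isobaric: P stays 271 kPa; V/T = const ⇒ T₂ = 1130 K, V₂ = 81.5 L.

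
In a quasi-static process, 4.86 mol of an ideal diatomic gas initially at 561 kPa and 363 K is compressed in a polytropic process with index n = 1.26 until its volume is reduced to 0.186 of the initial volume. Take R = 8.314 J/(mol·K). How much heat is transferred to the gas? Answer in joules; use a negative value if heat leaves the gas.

-10800 J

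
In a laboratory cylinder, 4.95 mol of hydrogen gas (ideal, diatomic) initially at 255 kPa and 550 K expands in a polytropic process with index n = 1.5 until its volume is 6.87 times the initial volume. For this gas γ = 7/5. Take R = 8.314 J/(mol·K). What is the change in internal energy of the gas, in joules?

-35000 J

V₁ = nRT₁/P₁ = 4.95×8.314×550/255 = 88.8 L.
Polytropic n=1.5: T₂ = T₁(V₁/V₂)^(n−1) = 550×(0.146)^0.50 = 210 K; P₂ = P₁(V₁/V₂)^n = 14.2 kPa.
For an ideal gas ΔU = nCvΔT with Cv = (5/2)R = 20.8 J/(mol·K).
ΔU = 4.95×20.8×(210−550) = -35000 J.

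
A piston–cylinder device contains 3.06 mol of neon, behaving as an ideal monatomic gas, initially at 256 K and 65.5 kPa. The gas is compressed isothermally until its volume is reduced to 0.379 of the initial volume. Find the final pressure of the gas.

V₁ = nRT₁/P₁ = 3.06×8.314×256/65.5 = 99.4 L.
Isothermal: T stays 256 K; PV = const ⇒ V₂ = 37.7 L, P₂ = 173 kPa.

173 kPa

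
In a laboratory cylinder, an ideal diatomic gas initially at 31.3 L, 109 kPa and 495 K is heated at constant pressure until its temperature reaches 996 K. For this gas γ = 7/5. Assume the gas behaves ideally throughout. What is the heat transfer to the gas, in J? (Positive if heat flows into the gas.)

12100 J

n = P₁V₁/(RT₁) = 109×31.3/(8.314×495) = 0.829 mol.
Isobaric: P stays 109 kPa; V/T = const ⇒ T₂ = 996 K, V₂ = 63.0 L.
W = PΔV = 109×(63.0−31.3) kPa·L = 3450 J.
ΔU = nCvΔT = 0.829×20.8×(996−495) = 8630 J.
Q = ΔU + W = nCpΔT = 12100 J.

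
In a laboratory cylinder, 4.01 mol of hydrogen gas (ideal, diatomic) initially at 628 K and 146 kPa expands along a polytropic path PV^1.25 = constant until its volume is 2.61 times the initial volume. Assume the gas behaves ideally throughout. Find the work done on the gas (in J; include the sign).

V₁ = nRT₁/P₁ = 4.01×8.314×628/146 = 143 L.
Polytropic n=1.25: T₂ = T₁(V₁/V₂)^(n−1) = 628×(0.383)^0.25 = 494 K; P₂ = P₁(V₁/V₂)^n = 44.0 kPa.
W = (P₁V₁−P₂V₂)/(n−1) = (146×143−44.0×374)/0.25 = 17900 J.
Work done on the gas = −W_by = -17900 J.

-17900 J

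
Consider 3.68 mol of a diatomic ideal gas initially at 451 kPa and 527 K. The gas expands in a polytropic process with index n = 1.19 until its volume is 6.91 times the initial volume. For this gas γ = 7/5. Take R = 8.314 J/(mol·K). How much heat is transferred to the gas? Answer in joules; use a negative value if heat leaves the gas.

V₁ = nRT₁/P₁ = 3.68×8.314×527/451 = 35.8 L.
Polytropic n=1.19: T₂ = T₁(V₁/V₂)^(n−1) = 527×(0.145)^0.19 = 365 K; P₂ = P₁(V₁/V₂)^n = 45.2 kPa.
W = (P₁V₁−P₂V₂)/(n−1) = (451×35.8−45.2×247)/0.19 = 26100 J.
ΔU = nCvΔT = 3.68×20.8×(365−527) = -12400 J.
Q = ΔU + W = 13700 J.

13700 J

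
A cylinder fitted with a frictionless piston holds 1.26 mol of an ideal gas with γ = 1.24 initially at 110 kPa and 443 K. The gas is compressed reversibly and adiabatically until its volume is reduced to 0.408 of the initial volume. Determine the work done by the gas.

-4640 J

V₁ = nRT₁/P₁ = 1.26×8.314×443/110 = 42.2 L.
Adiabatic: TV^(γ−1) = const ⇒ T₂ = 443×(2.45)^0.240 = 549 K; PV^γ = const ⇒ P₂ = 334 kPa.
ΔU = nCvΔT = 1.26×34.6×(549−443) = 4640 J.
Q = 0 for an adiabatic process, so W = −ΔU = -4640 J.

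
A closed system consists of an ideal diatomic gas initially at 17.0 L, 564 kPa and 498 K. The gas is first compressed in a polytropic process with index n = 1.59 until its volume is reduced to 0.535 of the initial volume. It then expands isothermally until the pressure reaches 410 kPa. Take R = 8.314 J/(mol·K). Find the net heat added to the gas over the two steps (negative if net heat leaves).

n = P₁V₁/(RT₁) = 564×17.0/(8.314×498) = 2.32 mol.
Step 1 — Polytropic n=1.59: T₂ = T₁(V₁/V₂)^(n−1) = 498×(1.87)^0.59 = 720 K; P₂ = P₁(V₁/V₂)^n = 1520 kPa.
W = (P₁V₁−P₂V₂)/(n−1) = (564×17.0−1520×9.10)/0.59 = -7250 J.
ΔU = nCvΔT = 2.32×20.8×(720−498) = 10700 J.
Q = ΔU + W = 3450 J.
State after step 1: P = 1520 kPa, V = 9.10 L, T = 720 K.
Step 2 — Isothermal: T stays 720 K; PV = const ⇒ V₂ = 33.8 L, P₂ = 410 kPa.
ΔU = 0 (ideal gas, T constant).
W = nRT ln(V₂/V₁) = 2.32×8.314×720×ln(3.72) = 18200 J.
Q = ΔU + W = 18200 J.
Net over both steps: W = 11000 J, Q = 21700 J, ΔU = 10700 J.

21700 J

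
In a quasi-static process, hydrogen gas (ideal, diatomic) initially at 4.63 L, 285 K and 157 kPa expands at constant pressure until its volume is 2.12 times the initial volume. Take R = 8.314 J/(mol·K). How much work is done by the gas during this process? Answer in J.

814 J

n = P₁V₁/(RT₁) = 157×4.63/(8.314×285) = 0.307 mol.
Isobaric: P stays 157 kPa; V/T = const ⇒ T₂ = 604 K, V₂ = 9.82 L.
W = PΔV = 157×(9.82−4.63) kPa·L = 814 J.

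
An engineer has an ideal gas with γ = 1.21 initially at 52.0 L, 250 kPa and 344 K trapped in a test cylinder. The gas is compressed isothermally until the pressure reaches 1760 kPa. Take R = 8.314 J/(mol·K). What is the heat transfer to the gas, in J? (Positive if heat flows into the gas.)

n = P₁V₁/(RT₁) = 250×52.0/(8.314×344) = 4.55 mol.
Isothermal: T stays 344 K; PV = const ⇒ V₂ = 7.39 L, P₂ = 1760 kPa.
ΔU = 0 (ideal gas, T constant).
W = nRT ln(V₂/V₁) = 4.55×8.314×344×ln(0.142) = -25400 J.
Q = ΔU + W = -25400 J.

-25400 J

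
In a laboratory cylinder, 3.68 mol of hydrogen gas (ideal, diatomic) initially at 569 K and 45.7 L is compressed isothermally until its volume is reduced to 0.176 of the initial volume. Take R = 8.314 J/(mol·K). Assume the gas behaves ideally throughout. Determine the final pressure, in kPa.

P₁ = nRT₁/V₁ = 3.68×8.314×569/45.7 = 381 kPa.
Isothermal: T stays 569 K; PV = const ⇒ V₂ = 8.04 L, P₂ = 2160 kPa.

2160 kPa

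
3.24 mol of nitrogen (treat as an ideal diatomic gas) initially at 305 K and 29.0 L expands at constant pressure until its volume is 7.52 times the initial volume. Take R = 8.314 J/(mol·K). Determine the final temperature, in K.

2290 K

P₁ = nRT₁/V₁ = 3.24×8.314×305/29.0 = 283 kPa.
Isobaric: P stays 283 kPa; V/T = const ⇒ T₂ = 2290 K, V₂ = 218 L.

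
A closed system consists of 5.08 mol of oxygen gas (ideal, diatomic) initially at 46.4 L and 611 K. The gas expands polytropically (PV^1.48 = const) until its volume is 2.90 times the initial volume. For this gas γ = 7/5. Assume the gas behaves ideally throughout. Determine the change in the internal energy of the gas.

-25800 J

P₁ = nRT₁/V₁ = 5.08×8.314×611/46.4 = 556 kPa.
Polytropic n=1.48: T₂ = T₁(V₁/V₂)^(n−1) = 611×(0.345)^0.48 = 367 K; P₂ = P₁(V₁/V₂)^n = 115 kPa.
For an ideal gas ΔU = nCvΔT with Cv = (5/2)R = 20.8 J/(mol·K).
ΔU = 5.08×20.8×(367−611) = -25800 J.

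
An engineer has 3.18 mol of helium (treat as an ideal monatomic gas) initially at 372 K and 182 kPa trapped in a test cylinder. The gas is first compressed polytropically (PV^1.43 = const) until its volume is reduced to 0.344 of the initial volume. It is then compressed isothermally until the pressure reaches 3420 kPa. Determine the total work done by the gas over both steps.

-35200 J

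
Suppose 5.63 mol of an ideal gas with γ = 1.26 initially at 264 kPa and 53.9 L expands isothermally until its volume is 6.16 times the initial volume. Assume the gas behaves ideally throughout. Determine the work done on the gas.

T₁ = P₁V₁/(nR) = 264×53.9/(5.63×8.314) = 304 K.
Isothermal: T stays 304 K; PV = const ⇒ V₂ = 332 L, P₂ = 42.9 kPa.
W = nRT ln(V₂/V₁) = 5.63×8.314×304×ln(6.16) = 25900 J.
Work done on the gas = −W_by = -25900 J.

-25900 J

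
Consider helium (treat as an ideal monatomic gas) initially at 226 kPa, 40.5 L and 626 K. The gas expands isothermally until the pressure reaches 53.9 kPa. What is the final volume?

170 L

Isothermal: T stays 626 K; PV = const ⇒ V₂ = 170 L, P₂ = 53.9 kPa.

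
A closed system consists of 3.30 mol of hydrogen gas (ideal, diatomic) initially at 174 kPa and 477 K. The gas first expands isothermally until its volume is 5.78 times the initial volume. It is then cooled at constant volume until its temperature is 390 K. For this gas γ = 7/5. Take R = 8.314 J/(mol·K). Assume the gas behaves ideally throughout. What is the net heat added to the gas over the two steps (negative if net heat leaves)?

V₁ = nRT₁/P₁ = 3.30×8.314×477/174 = 75.2 L.
Step 1 — Isothermal: T stays 477 K; PV = const ⇒ V₂ = 435 L, P₂ = 30.1 kPa.
ΔU = 0 (ideal gas, T constant).
W = nRT ln(V₂/V₁) = 3.30×8.314×477×ln(5.78) = 23000 J.
Q = ΔU + W = 23000 J.
State after step 1: P = 30.1 kPa, V = 435 L, T = 477 K.
Step 2 — Isochoric: V stays 435 L; P/T = const ⇒ T₂ = 390 K, P₂ = 24.6 kPa.
W = 0 (no volume change).
ΔU = nCvΔT = 3.30×20.8×(390−477) = -5970 J.
Q = ΔU = -5970 J.
Net over both steps: W = 23000 J, Q = 17000 J, ΔU = -5970 J.

17000 J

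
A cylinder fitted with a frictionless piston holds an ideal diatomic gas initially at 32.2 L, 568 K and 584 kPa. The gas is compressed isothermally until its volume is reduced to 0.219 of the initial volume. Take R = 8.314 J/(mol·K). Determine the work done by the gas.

-28600 J

n = P₁V₁/(RT₁) = 584×32.2/(8.314×568) = 3.98 mol.
Isothermal: T stays 568 K; PV = const ⇒ V₂ = 7.05 L, P₂ = 2670 kPa.
W = nRT ln(V₂/V₁) = 3.98×8.314×568×ln(0.219) = -28600 J.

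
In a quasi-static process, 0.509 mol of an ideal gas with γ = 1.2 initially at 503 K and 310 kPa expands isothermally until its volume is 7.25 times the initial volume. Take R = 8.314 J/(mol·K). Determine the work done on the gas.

-4220 J

V₁ = nRT₁/P₁ = 0.509×8.314×503/310 = 6.87 L.
Isothermal: T stays 503 K; PV = const ⇒ V₂ = 49.8 L, P₂ = 42.8 kPa.
W = nRT ln(V₂/V₁) = 0.509×8.314×503×ln(7.25) = 4220 J.
Work done on the gas = −W_by = -4220 J.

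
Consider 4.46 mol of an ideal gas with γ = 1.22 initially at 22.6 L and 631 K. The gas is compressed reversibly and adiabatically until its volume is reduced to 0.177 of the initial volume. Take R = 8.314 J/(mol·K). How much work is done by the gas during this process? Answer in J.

-49300 J

P₁ = nRT₁/V₁ = 4.46×8.314×631/22.6 = 1040 kPa.
Adiabatic: TV^(γ−1) = const ⇒ T₂ = 631×(5.65)^0.220 = 924 K; PV^γ = const ⇒ P₂ = 8560 kPa.
ΔU = nCvΔT = 4.46×37.8×(924−631) = 49300 J.
Q = 0 for an adiabatic process, so W = −ΔU = -49300 J.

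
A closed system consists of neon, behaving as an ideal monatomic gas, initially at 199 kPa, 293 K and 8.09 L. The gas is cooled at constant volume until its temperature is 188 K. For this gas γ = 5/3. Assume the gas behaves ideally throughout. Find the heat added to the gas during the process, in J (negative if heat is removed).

-865 J

n = P₁V₁/(RT₁) = 199×8.09/(8.314×293) = 0.661 mol.
Isochoric: V stays 8.09 L; P/T = const ⇒ T₂ = 188 K, P₂ = 128 kPa.
W = 0 (no volume change).
ΔU = nCvΔT = 0.661×12.5×(188−293) = -865 J.
Q = ΔU = -865 J.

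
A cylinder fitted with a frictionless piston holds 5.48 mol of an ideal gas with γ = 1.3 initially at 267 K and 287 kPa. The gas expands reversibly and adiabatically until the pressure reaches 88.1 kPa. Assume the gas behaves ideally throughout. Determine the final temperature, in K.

V₁ = nRT₁/P₁ = 5.48×8.314×267/287 = 42.4 L.
Adiabatic: T₂/T₁ = (P₂/P₁)^((γ−1)/γ) ⇒ T₂ = 267×(0.307)^0.231 = 203 K; V₂ = 105 L.

203 K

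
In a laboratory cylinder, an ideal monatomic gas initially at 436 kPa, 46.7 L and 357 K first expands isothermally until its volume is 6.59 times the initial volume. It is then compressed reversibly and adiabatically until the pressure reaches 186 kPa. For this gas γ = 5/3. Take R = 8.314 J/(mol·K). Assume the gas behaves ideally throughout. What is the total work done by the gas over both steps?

n = P₁V₁/(RT₁) = 436×46.7/(8.314×357) = 6.86 mol.
Step 1 — Isothermal: T stays 357 K; PV = const ⇒ V₂ = 308 L, P₂ = 66.2 kPa.
ΔU = 0 (ideal gas, T constant).
W = nRT ln(V₂/V₁) = 6.86×8.314×357×ln(6.59) = 38400 J.
Q = ΔU + W = 38400 J.
State after step 1: P = 66.2 kPa, V = 308 L, T = 357 K.
Step 2 — Adiabatic: T₂/T₁ = (P₂/P₁)^((γ−1)/γ) ⇒ T₂ = 357×(2.81)^0.400 = 540 K; V₂ = 166 L.
ΔU = nCvΔT = 6.86×12.5×(540−357) = 15600 J.
Q = 0 for an adiabatic process, so W = −ΔU = -15600 J.
Net over both steps: W = 22800 J, Q = 38400 J, ΔU = 15600 J.

22800 J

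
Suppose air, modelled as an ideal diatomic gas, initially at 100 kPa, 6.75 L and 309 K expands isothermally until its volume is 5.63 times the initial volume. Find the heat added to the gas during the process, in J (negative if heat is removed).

n = P₁V₁/(RT₁) = 100×6.75/(8.314×309) = 0.263 mol.
Isothermal: T stays 309 K; PV = const ⇒ V₂ = 38.0 L, P₂ = 17.8 kPa.
ΔU = 0 (ideal gas, T constant).
W = nRT ln(V₂/V₁) = 0.263×8.314×309×ln(5.63) = 1170 J.
Q = ΔU + W = 1170 J.

1170 J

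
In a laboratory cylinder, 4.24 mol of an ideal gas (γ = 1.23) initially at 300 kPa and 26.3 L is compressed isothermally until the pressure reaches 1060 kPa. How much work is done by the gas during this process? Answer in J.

T₁ = P₁V₁/(nR) = 300×26.3/(4.24×8.314) = 224 K.
Isothermal: T stays 224 K; PV = const ⇒ V₂ = 7.44 L, P₂ = 1060 kPa.
W = nRT ln(V₂/V₁) = 4.24×8.314×224×ln(0.283) = -9960 J.

-9960 J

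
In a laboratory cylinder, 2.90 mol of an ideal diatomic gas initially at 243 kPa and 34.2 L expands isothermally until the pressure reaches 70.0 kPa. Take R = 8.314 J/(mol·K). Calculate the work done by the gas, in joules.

T₁ = P₁V₁/(nR) = 243×34.2/(2.90×8.314) = 345 K.
Isothermal: T stays 345 K; PV = const ⇒ V₂ = 119 L, P₂ = 70.0 kPa.
W = nRT ln(V₂/V₁) = 2.90×8.314×345×ln(3.47) = 10300 J.

10300 J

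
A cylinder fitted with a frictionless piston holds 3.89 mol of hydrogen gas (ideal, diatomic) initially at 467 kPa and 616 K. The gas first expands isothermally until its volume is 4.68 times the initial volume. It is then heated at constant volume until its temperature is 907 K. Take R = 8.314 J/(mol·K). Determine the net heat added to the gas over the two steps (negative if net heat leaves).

54300 J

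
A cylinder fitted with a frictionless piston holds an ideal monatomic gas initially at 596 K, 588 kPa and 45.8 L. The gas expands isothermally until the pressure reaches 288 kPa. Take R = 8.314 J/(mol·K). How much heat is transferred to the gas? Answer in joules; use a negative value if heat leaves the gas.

n = P₁V₁/(RT₁) = 588×45.8/(8.314×596) = 5.43 mol.
Isothermal: T stays 596 K; PV = const ⇒ V₂ = 93.5 L, P₂ = 288 kPa.
ΔU = 0 (ideal gas, T constant).
W = nRT ln(V₂/V₁) = 5.43×8.314×596×ln(2.04) = 19200 J.
Q = ΔU + W = 19200 J.

19200 J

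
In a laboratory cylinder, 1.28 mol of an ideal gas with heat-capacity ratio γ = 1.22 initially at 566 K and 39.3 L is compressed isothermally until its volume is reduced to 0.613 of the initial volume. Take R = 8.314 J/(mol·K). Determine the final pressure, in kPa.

250 kPa

P₁ = nRT₁/V₁ = 1.28×8.314×566/39.3 = 153 kPa.
Isothermal: T stays 566 K; PV = const ⇒ V₂ = 24.1 L, P₂ = 250 kPa.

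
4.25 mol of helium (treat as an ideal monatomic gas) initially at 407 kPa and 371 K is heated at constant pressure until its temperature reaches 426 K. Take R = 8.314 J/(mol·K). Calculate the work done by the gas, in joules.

V₁ = nRT₁/P₁ = 4.25×8.314×371/407 = 32.2 L.
Isobaric: P stays 407 kPa; V/T = const ⇒ T₂ = 426 K, V₂ = 37.0 L.
W = PΔV = 407×(37.0−32.2) kPa·L = 1940 J.

1940 J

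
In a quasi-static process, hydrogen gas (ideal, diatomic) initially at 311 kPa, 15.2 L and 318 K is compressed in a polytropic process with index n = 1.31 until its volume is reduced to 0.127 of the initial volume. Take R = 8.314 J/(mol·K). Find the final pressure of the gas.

Polytropic n=1.31: T₂ = T₁(V₁/V₂)^(n−1) = 318×(7.87)^0.31 = 603 K; P₂ = P₁(V₁/V₂)^n = 4640 kPa.

4640 kPa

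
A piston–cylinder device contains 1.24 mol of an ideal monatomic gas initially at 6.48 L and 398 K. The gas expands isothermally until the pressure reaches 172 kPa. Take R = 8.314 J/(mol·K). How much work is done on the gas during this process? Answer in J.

P₁ = nRT₁/V₁ = 1.24×8.314×398/6.48 = 633 kPa.
Isothermal: T stays 398 K; PV = const ⇒ V₂ = 23.9 L, P₂ = 172 kPa.
W = nRT ln(V₂/V₁) = 1.24×8.314×398×ln(3.68) = 5350 J.
Work done on the gas = −W_by = -5350 J.

-5350 J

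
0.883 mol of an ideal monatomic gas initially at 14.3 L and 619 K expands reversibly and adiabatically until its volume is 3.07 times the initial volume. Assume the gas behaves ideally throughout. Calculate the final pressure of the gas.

49.0 kPa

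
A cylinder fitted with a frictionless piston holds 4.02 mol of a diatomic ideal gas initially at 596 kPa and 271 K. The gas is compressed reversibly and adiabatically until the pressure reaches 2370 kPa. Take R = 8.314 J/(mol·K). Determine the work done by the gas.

V₁ = nRT₁/P₁ = 4.02×8.314×271/596 = 15.2 L.
Adiabatic: T₂/T₁ = (P₂/P₁)^((γ−1)/γ) ⇒ T₂ = 271×(3.98)^0.286 = 402 K; V₂ = 5.67 L.
ΔU = nCvΔT = 4.02×20.8×(402−271) = 10900 J.
Q = 0 for an adiabatic process, so W = −ΔU = -10900 J.

-10900 J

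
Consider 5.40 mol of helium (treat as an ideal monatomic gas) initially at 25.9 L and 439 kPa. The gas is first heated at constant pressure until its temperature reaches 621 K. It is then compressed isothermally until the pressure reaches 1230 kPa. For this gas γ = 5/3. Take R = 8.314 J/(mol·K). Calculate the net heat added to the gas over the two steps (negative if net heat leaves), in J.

12600 J

T₁ = P₁V₁/(nR) = 439×25.9/(5.40×8.314) = 253 K.
Step 1 — Isobaric: P stays 439 kPa; V/T = const ⇒ T₂ = 621 K, V₂ = 63.5 L.
W = PΔV = 439×(63.5−25.9) kPa·L = 16500 J.
ΔU = nCvΔT = 5.40×12.5×(621−253) = 24800 J.
Q = ΔU + W = nCpΔT = 41300 J.
State after step 1: P = 439 kPa, V = 63.5 L, T = 621 K.
Step 2 — Isothermal: T stays 621 K; PV = const ⇒ V₂ = 22.7 L, P₂ = 1230 kPa.
ΔU = 0 (ideal gas, T constant).
W = nRT ln(V₂/V₁) = 5.40×8.314×621×ln(0.357) = -28700 J.
Q = ΔU + W = -28700 J.
Net over both steps: W = -12200 J, Q = 12600 J, ΔU = 24800 J.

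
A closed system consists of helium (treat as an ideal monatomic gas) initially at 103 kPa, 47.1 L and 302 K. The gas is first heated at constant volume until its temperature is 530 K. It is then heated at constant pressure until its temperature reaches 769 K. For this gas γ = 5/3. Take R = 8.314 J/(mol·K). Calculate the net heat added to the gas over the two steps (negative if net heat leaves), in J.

15100 J

n = P₁V₁/(RT₁) = 103×47.1/(8.314×302) = 1.93 mol.
Step 1 — Isochoric: V stays 47.1 L; P/T = const ⇒ T₂ = 530 K, P₂ = 181 kPa.
W = 0 (no volume change).
ΔU = nCvΔT = 1.93×12.5×(530−302) = 5490 J.
Q = ΔU = 5490 J.
State after step 1: P = 181 kPa, V = 47.1 L, T = 530 K.
Step 2 — Isobaric: P stays 181 kPa; V/T = const ⇒ T₂ = 769 K, V₂ = 68.3 L.
W = PΔV = 181×(68.3−47.1) kPa·L = 3840 J.
ΔU = nCvΔT = 1.93×12.5×(769−530) = 5760 J.
Q = ΔU + W = nCpΔT = 9600 J.
Net over both steps: W = 3840 J, Q = 15100 J, ΔU = 11300 J.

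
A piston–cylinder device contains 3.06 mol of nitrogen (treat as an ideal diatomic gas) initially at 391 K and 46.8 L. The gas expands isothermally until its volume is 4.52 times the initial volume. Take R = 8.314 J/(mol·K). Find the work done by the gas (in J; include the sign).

15000 J

P₁ = nRT₁/V₁ = 3.06×8.314×391/46.8 = 213 kPa.
Isothermal: T stays 391 K; PV = const ⇒ V₂ = 212 L, P₂ = 47.0 kPa.
W = nRT ln(V₂/V₁) = 3.06×8.314×391×ln(4.52) = 15000 J.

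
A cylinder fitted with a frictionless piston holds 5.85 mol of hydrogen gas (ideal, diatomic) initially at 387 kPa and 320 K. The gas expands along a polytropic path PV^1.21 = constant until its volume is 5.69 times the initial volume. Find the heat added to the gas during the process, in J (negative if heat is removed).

V₁ = nRT₁/P₁ = 5.85×8.314×320/387 = 40.2 L.
Polytropic n=1.21: T₂ = T₁(V₁/V₂)^(n−1) = 320×(0.176)^0.21 = 222 K; P₂ = P₁(V₁/V₂)^n = 47.2 kPa.
W = (P₁V₁−P₂V₂)/(n−1) = (387×40.2−47.2×229)/0.21 = 22700 J.
ΔU = nCvΔT = 5.85×20.8×(222−320) = -11900 J.
Q = ΔU + W = 10800 J.

10800 J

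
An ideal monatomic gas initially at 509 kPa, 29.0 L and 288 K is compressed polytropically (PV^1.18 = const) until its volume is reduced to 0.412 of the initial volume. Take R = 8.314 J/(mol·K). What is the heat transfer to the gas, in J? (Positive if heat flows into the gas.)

-10400 J

n = P₁V₁/(RT₁) = 509×29.0/(8.314×288) = 6.16 mol.
Polytropic n=1.18: T₂ = T₁(V₁/V₂)^(n−1) = 288×(2.43)^0.18 = 338 K; P₂ = P₁(V₁/V₂)^n = 1450 kPa.
W = (P₁V₁−P₂V₂)/(n−1) = (509×29.0−1450×11.9)/0.18 = -14200 J.
ΔU = nCvΔT = 6.16×12.5×(338−288) = 3830 J.
Q = ΔU + W = -10400 J.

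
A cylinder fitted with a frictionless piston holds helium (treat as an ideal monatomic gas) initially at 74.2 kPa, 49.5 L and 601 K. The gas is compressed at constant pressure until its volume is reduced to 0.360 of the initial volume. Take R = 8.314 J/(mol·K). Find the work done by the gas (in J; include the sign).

-2350 J

n = P₁V₁/(RT₁) = 74.2×49.5/(8.314×601) = 0.735 mol.
Isobaric: P stays 74.2 kPa; V/T = const ⇒ T₂ = 216 K, V₂ = 17.8 L.
W = PΔV = 74.2×(17.8−49.5) kPa·L = -2350 J.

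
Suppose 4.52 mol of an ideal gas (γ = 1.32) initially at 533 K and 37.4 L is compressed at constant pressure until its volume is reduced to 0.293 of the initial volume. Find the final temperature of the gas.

P₁ = nRT₁/V₁ = 4.52×8.314×533/37.4 = 536 kPa.
Isobaric: P stays 536 kPa; V/T = const ⇒ T₂ = 156 K, V₂ = 11.0 L.

156 K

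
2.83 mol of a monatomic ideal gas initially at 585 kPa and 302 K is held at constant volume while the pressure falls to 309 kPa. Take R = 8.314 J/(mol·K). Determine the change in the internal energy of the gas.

-5030 J

V₁ = nRT₁/P₁ = 2.83×8.314×302/585 = 12.1 L.
Isochoric: V stays 12.1 L; P/T = const ⇒ T₂ = 160 K, P₂ = 309 kPa.
For an ideal gas ΔU = nCvΔT with Cv = (3/2)R = 12.5 J/(mol·K).
ΔU = 2.83×12.5×(160−302) = -5030 J.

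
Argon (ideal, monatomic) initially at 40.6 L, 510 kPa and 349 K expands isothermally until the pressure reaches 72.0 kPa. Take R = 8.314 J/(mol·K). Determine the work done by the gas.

n = P₁V₁/(RT₁) = 510×40.6/(8.314×349) = 7.14 mol.
Isothermal: T stays 349 K; PV = const ⇒ V₂ = 288 L, P₂ = 72.0 kPa.
W = nRT ln(V₂/V₁) = 7.14×8.314×349×ln(7.08) = 40500 J.

40500 J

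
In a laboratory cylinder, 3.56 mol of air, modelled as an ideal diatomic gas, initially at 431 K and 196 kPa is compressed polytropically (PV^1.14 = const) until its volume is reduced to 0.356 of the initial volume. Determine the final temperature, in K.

498 K

V₁ = nRT₁/P₁ = 3.56×8.314×431/196 = 65.1 L.
Polytropic n=1.14: T₂ = T₁(V₁/V₂)^(n−1) = 431×(2.81)^0.14 = 498 K; P₂ = P₁(V₁/V₂)^n = 636 kPa.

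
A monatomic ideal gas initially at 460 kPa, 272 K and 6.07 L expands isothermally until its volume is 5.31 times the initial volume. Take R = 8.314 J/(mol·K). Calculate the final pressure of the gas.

Isothermal: T stays 272 K; PV = const ⇒ V₂ = 32.2 L, P₂ = 86.6 kPa.

86.6 kPa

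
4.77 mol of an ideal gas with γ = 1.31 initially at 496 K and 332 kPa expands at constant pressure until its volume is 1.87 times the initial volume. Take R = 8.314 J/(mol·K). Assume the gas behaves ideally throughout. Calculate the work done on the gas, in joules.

-17100 J

V₁ = nRT₁/P₁ = 4.77×8.314×496/332 = 59.2 L.
Isobaric: P stays 332 kPa; V/T = const ⇒ T₂ = 928 K, V₂ = 111 L.
W = PΔV = 332×(111−59.2) kPa·L = 17100 J.
Work done on the gas = −W_by = -17100 J.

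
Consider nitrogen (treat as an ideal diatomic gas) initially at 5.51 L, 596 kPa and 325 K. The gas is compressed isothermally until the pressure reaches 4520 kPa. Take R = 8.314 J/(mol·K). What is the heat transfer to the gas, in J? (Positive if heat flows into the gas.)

-6650 J

n = P₁V₁/(RT₁) = 596×5.51/(8.314×325) = 1.22 mol.
Isothermal: T stays 325 K; PV = const ⇒ V₂ = 0.727 L, P₂ = 4520 kPa.
ΔU = 0 (ideal gas, T constant).
W = nRT ln(V₂/V₁) = 1.22×8.314×325×ln(0.132) = -6650 J.
Q = ΔU + W = -6650 J.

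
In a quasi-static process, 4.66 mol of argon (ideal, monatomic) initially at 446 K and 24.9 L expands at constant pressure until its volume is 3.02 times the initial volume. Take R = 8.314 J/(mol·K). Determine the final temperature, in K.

P₁ = nRT₁/V₁ = 4.66×8.314×446/24.9 = 694 kPa.
Isobaric: P stays 694 kPa; V/T = const ⇒ T₂ = 1350 K, V₂ = 75.2 L.

1350 K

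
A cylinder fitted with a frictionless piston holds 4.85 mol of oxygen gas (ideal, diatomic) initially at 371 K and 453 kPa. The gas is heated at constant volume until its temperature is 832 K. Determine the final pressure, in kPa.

V₁ = nRT₁/P₁ = 4.85×8.314×371/453 = 33.0 L.
Isochoric: V stays 33.0 L; P/T = const ⇒ T₂ = 832 K, P₂ = 1020 kPa.

1020 kPa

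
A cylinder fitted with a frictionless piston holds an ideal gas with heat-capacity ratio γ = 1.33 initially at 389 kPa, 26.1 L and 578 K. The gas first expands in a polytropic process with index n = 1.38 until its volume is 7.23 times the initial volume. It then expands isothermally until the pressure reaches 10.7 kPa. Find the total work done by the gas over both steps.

n = P₁V₁/(RT₁) = 389×26.1/(8.314×578) = 2.11 mol.
Step 1 — Polytropic n=1.38: T₂ = T₁(V₁/V₂)^(n−1) = 578×(0.138)^0.38 = 273 K; P₂ = P₁(V₁/V₂)^n = 25.4 kPa.
W = (P₁V₁−P₂V₂)/(n−1) = (389×26.1−25.4×189)/0.38 = 14100 J.
ΔU = nCvΔT = 2.11×25.2×(273−578) = -16300 J.
Q = ΔU + W = -2140 J.
State after step 1: P = 25.4 kPa, V = 189 L, T = 273 K.
Step 2 — Isothermal: T stays 273 K; PV = const ⇒ V₂ = 447 L, P₂ = 10.7 kPa.
ΔU = 0 (ideal gas, T constant).
W = nRT ln(V₂/V₁) = 2.11×8.314×273×ln(2.37) = 4130 J.
Q = ΔU + W = 4130 J.
Net over both steps: W = 18300 J, Q = 1990 J, ΔU = -16300 J.

18300 J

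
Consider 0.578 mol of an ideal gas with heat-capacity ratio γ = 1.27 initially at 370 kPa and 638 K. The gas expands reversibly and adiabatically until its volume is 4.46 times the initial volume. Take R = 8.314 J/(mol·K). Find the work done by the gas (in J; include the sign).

3770 J

V₁ = nRT₁/P₁ = 0.578×8.314×638/370 = 8.29 L.
Adiabatic: TV^(γ−1) = const ⇒ T₂ = 638×(0.224)^0.270 = 426 K; PV^γ = const ⇒ P₂ = 55.4 kPa.
ΔU = nCvΔT = 0.578×30.8×(426−638) = -3770 J.
Q = 0 for an adiabatic process, so W = −ΔU = 3770 J.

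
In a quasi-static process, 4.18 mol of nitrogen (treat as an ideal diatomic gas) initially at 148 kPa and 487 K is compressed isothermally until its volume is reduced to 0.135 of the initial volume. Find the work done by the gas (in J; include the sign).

-33900 J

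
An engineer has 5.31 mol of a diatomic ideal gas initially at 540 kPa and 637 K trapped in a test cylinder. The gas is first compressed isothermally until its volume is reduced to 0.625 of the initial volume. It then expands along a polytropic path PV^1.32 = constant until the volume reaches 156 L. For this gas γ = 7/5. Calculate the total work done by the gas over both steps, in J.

V₁ = nRT₁/P₁ = 5.31×8.314×637/540 = 52.1 L.
Step 1 — Isothermal: T stays 637 K; PV = const ⇒ V₂ = 32.5 L, P₂ = 864 kPa.
ΔU = 0 (ideal gas, T constant).
W = nRT ln(V₂/V₁) = 5.31×8.314×637×ln(0.625) = -13200 J.
Q = ΔU + W = -13200 J.
State after step 1: P = 864 kPa, V = 32.5 L, T = 637 K.
Step 2 — Polytropic n=1.32: T₂ = T₁(V₁/V₂)^(n−1) = 637×(0.209)^0.32 = 386 K; P₂ = P₁(V₁/V₂)^n = 109 kPa.
W = (P₁V₁−P₂V₂)/(n−1) = (864×32.5−109×156)/0.32 = 34700 J.
ΔU = nCvΔT = 5.31×20.8×(386−637) = -27700 J.
Q = ΔU + W = 6930 J.
Net over both steps: W = 21400 J, Q = -6290 J, ΔU = -27700 J.

21400 J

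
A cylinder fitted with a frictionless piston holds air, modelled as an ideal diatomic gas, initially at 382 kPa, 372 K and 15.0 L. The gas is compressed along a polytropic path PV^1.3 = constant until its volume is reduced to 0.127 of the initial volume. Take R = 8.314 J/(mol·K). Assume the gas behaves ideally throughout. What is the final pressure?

5590 kPa

Polytropic n=1.3: T₂ = T₁(V₁/V₂)^(n−1) = 372×(7.87)^0.30 = 691 K; P₂ = P₁(V₁/V₂)^n = 5590 kPa.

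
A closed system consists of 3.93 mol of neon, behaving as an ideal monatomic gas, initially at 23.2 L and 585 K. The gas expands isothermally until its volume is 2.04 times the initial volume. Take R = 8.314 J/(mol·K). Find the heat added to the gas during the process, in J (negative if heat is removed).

13600 J

P₁ = nRT₁/V₁ = 3.93×8.314×585/23.2 = 824 kPa.
Isothermal: T stays 585 K; PV = const ⇒ V₂ = 47.3 L, P₂ = 404 kPa.
ΔU = 0 (ideal gas, T constant).
W = nRT ln(V₂/V₁) = 3.93×8.314×585×ln(2.04) = 13600 J.
Q = ΔU + W = 13600 J.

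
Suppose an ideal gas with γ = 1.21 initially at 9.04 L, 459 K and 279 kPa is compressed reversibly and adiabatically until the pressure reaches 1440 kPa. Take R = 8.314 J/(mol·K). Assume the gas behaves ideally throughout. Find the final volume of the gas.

Adiabatic: T₂/T₁ = (P₂/P₁)^((γ−1)/γ) ⇒ T₂ = 459×(5.16)^0.174 = 610 K; V₂ = 2.33 L.

2.33 L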